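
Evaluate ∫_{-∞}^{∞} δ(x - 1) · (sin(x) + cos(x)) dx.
\cos{\left(1 \right)} + \sin{\left(1 \right)}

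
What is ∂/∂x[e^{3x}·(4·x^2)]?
4 x \left(3 x + 2\right) e^{3 x}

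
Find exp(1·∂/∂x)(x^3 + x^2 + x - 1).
x^{3} + 4 x^{2} + 6 x + 2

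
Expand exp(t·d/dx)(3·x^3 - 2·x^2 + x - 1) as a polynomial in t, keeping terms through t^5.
3 t^{3} + t^{2} \left(9 x - 2\right) + t \left(9 x^{2} - 4 x + 1\right) + 3 x^{3} - 2 x^{2} + x - 1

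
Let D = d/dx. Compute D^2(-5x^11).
- 550 x^{9}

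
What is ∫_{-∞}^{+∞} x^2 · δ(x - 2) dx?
4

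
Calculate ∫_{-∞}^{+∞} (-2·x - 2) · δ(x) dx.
-2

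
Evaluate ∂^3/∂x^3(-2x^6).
- 240 x^{3}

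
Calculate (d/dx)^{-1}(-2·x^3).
- \frac{x^{4}}{2}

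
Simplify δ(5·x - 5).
\frac{\delta(x - 1)}{5}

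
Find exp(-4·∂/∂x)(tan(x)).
\tan{\left(x - 4 \right)}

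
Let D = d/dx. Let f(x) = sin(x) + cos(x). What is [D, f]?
- \sin{\left(x \right)} + \cos{\left(x \right)}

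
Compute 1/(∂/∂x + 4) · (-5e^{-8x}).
\frac{5 e^{- 8 x}}{4}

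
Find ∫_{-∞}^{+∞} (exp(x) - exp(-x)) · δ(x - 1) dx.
2 \sinh{\left(1 \right)}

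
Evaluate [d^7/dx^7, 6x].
42\frac{d^{6}}{dx^{6}}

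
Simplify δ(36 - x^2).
\frac{\delta(x - 6) + \delta(x + 6)}{12}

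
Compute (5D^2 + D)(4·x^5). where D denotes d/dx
20 x^{3} \left(x + 20\right)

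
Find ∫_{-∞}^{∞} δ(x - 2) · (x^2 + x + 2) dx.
8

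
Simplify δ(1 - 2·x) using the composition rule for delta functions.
\frac{\delta(x - 1/2)}{2}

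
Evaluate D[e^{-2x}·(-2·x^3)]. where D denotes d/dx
x^{2} \left(4 x - 6\right) e^{- 2 x}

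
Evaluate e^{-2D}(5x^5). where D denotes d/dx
5 x^{5} - 50 x^{4} + 200 x^{3} - 400 x^{2} + 400 x - 160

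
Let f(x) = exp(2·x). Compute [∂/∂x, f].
2 e^{2 x}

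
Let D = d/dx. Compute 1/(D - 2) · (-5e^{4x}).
- \frac{5 e^{4 x}}{2}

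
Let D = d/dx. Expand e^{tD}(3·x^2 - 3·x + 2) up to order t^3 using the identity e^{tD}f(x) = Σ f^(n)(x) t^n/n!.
3 t^{2} + 3 t \left(2 x - 1\right) + 3 x^{2} - 3 x + 2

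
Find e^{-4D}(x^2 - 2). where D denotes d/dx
x^{2} - 8 x + 14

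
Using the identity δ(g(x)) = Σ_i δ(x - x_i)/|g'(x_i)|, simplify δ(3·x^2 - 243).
\frac{\delta(x - 9) + \delta(x + 9)}{54}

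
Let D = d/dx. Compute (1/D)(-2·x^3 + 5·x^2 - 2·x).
- \frac{x^{4}}{2} + \frac{5 x^{3}}{3} - x^{2}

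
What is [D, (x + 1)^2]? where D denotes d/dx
2 x + 2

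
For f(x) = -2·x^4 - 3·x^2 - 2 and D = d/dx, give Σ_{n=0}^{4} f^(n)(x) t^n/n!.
- 2 t^{4} - 8 t^{3} x - 3 t^{2} \left(4 x^{2} + 1\right) - 2 t x \left(4 x^{2} + 3\right) - 2 x^{4} - 3 x^{2} - 2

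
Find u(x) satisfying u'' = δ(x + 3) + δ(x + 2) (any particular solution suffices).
\frac{|x + 3|}{2} + \frac{|x + 2|}{2}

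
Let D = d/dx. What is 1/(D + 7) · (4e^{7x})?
\frac{2 e^{7 x}}{7}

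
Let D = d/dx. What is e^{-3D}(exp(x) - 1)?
e^{x - 3} - 1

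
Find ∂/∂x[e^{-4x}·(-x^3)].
x^{2} \left(4 x - 3\right) e^{- 4 x}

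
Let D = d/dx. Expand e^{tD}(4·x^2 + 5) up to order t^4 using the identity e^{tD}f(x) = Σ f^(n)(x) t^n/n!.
4 t^{2} + 8 t x + 4 x^{2} + 5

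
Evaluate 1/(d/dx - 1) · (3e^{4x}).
e^{4 x}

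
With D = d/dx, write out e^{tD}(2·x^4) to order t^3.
2 x \left(4 t^{3} + 6 t^{2} x + 4 t x^{2} + x^{3}\right)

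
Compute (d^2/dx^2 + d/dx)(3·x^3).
9 x \left(x + 2\right)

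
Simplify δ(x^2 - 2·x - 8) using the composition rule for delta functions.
\frac{\delta(x - 4) + \delta(x + 2)}{6}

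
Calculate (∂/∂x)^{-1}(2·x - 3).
x^{2} - 3 x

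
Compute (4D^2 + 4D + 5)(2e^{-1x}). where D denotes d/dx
10 e^{- x}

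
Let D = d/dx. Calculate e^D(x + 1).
x + 2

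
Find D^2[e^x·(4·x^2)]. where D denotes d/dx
4 \left(x^{2} + 4 x + 2\right) e^{x}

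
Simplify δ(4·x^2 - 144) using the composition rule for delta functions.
\frac{\delta(x - 6) + \delta(x + 6)}{48}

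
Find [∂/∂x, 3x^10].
30 x^{9}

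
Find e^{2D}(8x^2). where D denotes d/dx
8 x^{2} + 32 x + 32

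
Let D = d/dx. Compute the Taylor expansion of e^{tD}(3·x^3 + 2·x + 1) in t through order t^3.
3 t^{3} + 9 t^{2} x + t \left(9 x^{2} + 2\right) + 3 x^{3} + 2 x + 1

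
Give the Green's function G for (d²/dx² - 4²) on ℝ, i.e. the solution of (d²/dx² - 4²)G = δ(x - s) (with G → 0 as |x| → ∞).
-\frac{e^{-4|x-s|}}{8}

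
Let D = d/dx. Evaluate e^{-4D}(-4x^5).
- 4 x^{5} + 80 x^{4} - 640 x^{3} + 2560 x^{2} - 5120 x + 4096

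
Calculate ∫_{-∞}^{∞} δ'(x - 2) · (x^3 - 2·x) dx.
-10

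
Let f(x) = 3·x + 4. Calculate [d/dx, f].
3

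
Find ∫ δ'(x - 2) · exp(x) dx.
- e^{2}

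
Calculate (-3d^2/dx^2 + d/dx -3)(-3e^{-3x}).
99 e^{- 3 x}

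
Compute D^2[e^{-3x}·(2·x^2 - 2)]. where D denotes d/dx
2 \left(9 x^{2} - 12 x - 7\right) e^{- 3 x}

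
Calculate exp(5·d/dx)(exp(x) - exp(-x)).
2 \sinh{\left(x + 5 \right)}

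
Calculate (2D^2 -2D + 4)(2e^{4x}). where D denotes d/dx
56 e^{4 x}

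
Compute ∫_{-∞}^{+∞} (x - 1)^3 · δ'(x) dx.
-3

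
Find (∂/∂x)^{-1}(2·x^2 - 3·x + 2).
\frac{2 x^{3}}{3} - \frac{3 x^{2}}{2} + 2 x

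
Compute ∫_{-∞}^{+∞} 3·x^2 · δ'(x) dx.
0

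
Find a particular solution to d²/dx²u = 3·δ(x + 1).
\frac{3|x + 1|}{2}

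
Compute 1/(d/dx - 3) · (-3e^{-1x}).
\frac{3 e^{- x}}{4}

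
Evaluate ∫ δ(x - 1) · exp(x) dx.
e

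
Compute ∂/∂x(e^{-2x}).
- 2 e^{- 2 x}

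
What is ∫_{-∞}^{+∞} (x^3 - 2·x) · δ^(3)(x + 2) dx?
-6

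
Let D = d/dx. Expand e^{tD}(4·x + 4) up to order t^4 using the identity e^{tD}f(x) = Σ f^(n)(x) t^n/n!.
4 t + 4 x + 4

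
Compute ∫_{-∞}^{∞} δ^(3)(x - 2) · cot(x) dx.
6 \cot^{4}{\left(2 \right)} + 8 \cot^{2}{\left(2 \right)} + 2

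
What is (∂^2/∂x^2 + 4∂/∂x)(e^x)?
5 e^{x}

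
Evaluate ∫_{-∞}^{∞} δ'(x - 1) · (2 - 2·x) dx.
2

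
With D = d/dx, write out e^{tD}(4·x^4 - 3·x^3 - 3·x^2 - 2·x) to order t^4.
4 t^{4} + t^{3} \left(16 x - 3\right) + t^{2} \left(24 x^{2} - 9 x - 3\right) - t \left(- 16 x^{3} + 9 x^{2} + 6 x + 2\right) + 4 x^{4} - 3 x^{3} - 3 x^{2} - 2 x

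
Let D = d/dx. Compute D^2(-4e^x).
- 4 e^{x}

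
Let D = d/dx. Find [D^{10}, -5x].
-50D^{9}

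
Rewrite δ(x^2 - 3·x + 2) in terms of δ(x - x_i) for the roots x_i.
\frac{\delta(x - 1) + \delta(x - 2)}{1}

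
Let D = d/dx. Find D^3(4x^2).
0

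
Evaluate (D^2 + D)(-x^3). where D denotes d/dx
3 x \left(- x - 2\right)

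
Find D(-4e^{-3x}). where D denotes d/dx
12 e^{- 3 x}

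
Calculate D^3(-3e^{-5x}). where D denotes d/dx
375 e^{- 5 x}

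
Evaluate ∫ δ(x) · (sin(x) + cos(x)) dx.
1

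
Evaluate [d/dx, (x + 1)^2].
2 x + 2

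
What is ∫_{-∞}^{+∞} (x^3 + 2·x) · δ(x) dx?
0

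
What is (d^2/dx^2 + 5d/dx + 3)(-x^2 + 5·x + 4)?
- 3 x^{2} + 5 x + 35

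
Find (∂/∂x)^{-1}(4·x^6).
\frac{4 x^{7}}{7}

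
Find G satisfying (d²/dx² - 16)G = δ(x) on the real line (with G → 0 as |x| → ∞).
-\frac{e^{-4|x|}}{8}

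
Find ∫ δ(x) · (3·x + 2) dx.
2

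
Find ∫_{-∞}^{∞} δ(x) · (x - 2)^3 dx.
-8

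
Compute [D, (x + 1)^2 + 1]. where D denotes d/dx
2 x + 2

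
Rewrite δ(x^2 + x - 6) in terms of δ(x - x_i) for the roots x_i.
\frac{\delta(x + 3) + \delta(x - 2)}{5}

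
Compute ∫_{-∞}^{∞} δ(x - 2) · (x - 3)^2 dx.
1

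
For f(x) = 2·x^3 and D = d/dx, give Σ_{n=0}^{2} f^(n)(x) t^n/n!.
2 x \left(3 t^{2} + 3 t x + x^{2}\right)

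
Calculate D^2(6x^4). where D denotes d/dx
72 x^{2}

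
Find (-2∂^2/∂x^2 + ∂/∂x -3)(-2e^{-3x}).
48 e^{- 3 x}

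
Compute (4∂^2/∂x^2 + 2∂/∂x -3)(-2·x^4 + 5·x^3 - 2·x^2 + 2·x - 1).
6 x^{4} - 31 x^{3} - 60 x^{2} + 106 x - 9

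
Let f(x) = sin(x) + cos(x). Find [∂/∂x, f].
- \sin{\left(x \right)} + \cos{\left(x \right)}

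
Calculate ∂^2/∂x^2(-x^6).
- 30 x^{4}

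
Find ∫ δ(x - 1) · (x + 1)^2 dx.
4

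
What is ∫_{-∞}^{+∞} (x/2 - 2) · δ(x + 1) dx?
- \frac{5}{2}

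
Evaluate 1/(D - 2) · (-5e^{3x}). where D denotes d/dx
- 5 e^{3 x}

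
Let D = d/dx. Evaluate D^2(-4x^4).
- 48 x^{2}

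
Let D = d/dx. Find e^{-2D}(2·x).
2 x - 4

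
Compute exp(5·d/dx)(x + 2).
x + 7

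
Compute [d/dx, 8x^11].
88 x^{10}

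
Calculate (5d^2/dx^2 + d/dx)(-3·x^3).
9 x \left(- x - 10\right)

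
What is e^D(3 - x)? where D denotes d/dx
2 - x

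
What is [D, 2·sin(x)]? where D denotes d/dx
2 \cos{\left(x \right)}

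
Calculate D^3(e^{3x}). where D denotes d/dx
27 e^{3 x}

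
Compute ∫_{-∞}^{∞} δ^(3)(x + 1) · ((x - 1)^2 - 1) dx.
0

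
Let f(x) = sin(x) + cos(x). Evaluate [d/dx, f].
- \sin{\left(x \right)} + \cos{\left(x \right)}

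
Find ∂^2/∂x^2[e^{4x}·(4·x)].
\left(64 x + 32\right) e^{4 x}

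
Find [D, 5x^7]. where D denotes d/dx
35 x^{6}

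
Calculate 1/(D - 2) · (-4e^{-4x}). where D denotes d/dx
\frac{2 e^{- 4 x}}{3}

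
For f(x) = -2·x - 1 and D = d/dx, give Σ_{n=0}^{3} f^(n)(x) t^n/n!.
- 2 t - 2 x - 1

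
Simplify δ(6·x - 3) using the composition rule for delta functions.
\frac{\delta(x - 1/2)}{6}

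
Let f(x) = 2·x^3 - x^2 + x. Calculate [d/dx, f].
6 x^{2} - 2 x + 1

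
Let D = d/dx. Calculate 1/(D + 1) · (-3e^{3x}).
- \frac{3 e^{3 x}}{4}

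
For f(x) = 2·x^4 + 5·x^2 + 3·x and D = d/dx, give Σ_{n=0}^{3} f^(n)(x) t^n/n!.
8 t^{3} x + t^{2} \left(12 x^{2} + 5\right) + t \left(8 x^{3} + 10 x + 3\right) + 2 x^{4} + 5 x^{2} + 3 x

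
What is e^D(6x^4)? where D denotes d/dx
6 x^{4} + 24 x^{3} + 36 x^{2} + 24 x + 6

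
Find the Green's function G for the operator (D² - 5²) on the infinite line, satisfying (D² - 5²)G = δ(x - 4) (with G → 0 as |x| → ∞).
-\frac{e^{-5|x - 4|}}{10}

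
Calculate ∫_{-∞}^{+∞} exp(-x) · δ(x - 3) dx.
e^{-3}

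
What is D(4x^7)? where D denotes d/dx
28 x^{6}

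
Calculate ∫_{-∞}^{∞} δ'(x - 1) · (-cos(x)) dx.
- \sin{\left(1 \right)}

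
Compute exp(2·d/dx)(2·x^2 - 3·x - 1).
2 x^{2} + 5 x + 1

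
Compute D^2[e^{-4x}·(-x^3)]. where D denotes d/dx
2 x \left(- 8 x^{2} + 12 x - 3\right) e^{- 4 x}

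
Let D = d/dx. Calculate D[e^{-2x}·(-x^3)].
x^{2} \left(2 x - 3\right) e^{- 2 x}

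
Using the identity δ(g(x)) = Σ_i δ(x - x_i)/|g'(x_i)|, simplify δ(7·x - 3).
\frac{\delta(x - 3/7)}{7}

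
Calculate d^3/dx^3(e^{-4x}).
- 64 e^{- 4 x}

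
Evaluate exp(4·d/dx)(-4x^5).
- 4 x^{5} - 80 x^{4} - 640 x^{3} - 2560 x^{2} - 5120 x - 4096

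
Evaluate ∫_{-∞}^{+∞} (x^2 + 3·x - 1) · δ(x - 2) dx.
9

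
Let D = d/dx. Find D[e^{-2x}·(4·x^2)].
8 x \left(1 - x\right) e^{- 2 x}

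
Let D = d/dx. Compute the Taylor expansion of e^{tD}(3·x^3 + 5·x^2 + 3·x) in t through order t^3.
3 t^{3} + t^{2} \left(9 x + 5\right) + t \left(9 x^{2} + 10 x + 3\right) + 3 x^{3} + 5 x^{2} + 3 x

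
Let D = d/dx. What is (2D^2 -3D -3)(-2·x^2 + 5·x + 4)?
6 x^{2} - 3 x - 35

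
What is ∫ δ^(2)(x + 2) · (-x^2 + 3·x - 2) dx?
-2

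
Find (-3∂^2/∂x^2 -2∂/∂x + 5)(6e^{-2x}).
- 18 e^{- 2 x}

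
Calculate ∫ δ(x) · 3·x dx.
0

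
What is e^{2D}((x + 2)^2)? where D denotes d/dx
x^{2} + 8 x + 16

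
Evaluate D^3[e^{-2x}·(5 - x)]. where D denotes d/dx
4 \left(2 x - 13\right) e^{- 2 x}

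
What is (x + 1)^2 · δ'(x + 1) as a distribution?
0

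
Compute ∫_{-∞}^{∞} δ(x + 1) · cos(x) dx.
\cos{\left(1 \right)}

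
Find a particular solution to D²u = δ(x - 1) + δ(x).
\frac{|x - 1|}{2} + \frac{|x|}{2}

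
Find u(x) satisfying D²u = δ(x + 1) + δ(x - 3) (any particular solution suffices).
\frac{|x + 1|}{2} + \frac{|x - 3|}{2}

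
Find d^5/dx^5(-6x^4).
0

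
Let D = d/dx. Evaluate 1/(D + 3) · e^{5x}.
\frac{e^{5 x}}{8}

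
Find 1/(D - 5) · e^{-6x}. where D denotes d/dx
- \frac{e^{- 6 x}}{11}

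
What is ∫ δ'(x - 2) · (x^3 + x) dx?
-13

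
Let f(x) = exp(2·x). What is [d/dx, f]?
2 e^{2 x}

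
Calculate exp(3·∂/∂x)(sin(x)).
\sin{\left(x + 3 \right)}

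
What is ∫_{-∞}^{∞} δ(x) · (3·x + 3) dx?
3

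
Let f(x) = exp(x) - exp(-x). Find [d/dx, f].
2 \cosh{\left(x \right)}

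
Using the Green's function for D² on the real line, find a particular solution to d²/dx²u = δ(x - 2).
\frac{|x - 2|}{2}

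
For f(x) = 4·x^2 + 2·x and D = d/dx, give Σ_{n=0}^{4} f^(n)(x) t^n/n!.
4 t^{2} + 2 t \left(4 x + 1\right) + 4 x^{2} + 2 x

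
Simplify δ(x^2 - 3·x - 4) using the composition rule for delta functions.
\frac{\delta(x + 1) + \delta(x - 4)}{5}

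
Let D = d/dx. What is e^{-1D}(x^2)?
x^{2} - 2 x + 1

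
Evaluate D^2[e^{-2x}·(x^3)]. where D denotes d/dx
2 x \left(2 x^{2} - 6 x + 3\right) e^{- 2 x}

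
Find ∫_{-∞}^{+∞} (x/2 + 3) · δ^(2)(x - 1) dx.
0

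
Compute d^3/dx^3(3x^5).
180 x^{2}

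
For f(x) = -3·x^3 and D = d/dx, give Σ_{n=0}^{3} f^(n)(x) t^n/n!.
- 3 t^{3} - 9 t^{2} x - 9 t x^{2} - 3 x^{3}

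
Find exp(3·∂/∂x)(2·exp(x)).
2 e^{x + 3}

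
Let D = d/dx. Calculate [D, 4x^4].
16 x^{3}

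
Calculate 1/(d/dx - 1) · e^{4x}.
\frac{e^{4 x}}{3}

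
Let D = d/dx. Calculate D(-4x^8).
- 32 x^{7}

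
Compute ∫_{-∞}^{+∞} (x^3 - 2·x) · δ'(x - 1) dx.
-1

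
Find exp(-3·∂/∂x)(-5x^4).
- 5 x^{4} + 60 x^{3} - 270 x^{2} + 540 x - 405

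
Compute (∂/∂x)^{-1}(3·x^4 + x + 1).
\frac{3 x^{5}}{5} + \frac{x^{2}}{2} + x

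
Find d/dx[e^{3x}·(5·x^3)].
15 x^{2} \left(x + 1\right) e^{3 x}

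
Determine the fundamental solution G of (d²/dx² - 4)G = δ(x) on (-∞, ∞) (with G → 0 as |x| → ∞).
-\frac{e^{-2|x|}}{4}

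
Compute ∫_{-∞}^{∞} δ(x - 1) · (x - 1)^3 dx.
0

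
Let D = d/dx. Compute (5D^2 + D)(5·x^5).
25 x^{3} \left(x + 20\right)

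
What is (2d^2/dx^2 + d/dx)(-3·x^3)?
9 x \left(- x - 4\right)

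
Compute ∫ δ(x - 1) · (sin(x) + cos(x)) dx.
\cos{\left(1 \right)} + \sin{\left(1 \right)}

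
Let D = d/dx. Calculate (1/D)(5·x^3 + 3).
\frac{5 x^{4}}{4} + 3 x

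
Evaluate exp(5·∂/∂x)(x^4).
x^{4} + 20 x^{3} + 150 x^{2} + 500 x + 625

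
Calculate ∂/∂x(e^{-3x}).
- 3 e^{- 3 x}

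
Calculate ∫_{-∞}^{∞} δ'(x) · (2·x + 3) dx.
-2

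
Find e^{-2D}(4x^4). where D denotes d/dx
4 x^{4} - 32 x^{3} + 96 x^{2} - 128 x + 64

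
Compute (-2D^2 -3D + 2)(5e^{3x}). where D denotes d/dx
- 125 e^{3 x}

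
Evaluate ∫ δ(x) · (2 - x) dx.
2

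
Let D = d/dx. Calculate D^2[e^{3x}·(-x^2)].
\left(- 9 x^{2} - 12 x - 2\right) e^{3 x}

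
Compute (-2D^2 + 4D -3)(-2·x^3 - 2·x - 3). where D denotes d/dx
6 x^{3} - 24 x^{2} + 30 x + 1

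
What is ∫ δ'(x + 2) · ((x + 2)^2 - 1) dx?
0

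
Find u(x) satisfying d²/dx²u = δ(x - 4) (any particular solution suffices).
\frac{|x - 4|}{2}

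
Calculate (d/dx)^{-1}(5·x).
\frac{5 x^{2}}{2}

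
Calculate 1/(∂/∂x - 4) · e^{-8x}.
- \frac{e^{- 8 x}}{12}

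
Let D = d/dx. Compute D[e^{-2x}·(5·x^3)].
x^{2} \left(15 - 10 x\right) e^{- 2 x}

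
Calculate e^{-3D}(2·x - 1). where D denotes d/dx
2 x - 7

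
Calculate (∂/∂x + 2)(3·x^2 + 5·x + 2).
6 x^{2} + 16 x + 9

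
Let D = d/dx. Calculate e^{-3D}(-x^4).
- x^{4} + 12 x^{3} - 54 x^{2} + 108 x - 81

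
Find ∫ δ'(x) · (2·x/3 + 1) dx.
- \frac{2}{3}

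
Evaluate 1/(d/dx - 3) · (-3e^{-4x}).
\frac{3 e^{- 4 x}}{7}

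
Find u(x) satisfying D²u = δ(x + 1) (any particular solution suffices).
\frac{|x + 1|}{2}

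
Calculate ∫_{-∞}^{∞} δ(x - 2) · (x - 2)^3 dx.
0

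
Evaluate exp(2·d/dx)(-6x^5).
- 6 x^{5} - 60 x^{4} - 240 x^{3} - 480 x^{2} - 480 x - 192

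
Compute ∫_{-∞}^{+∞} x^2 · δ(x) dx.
0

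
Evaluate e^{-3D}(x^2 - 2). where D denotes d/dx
x^{2} - 6 x + 7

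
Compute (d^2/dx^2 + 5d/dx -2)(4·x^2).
- 8 x^{2} + 40 x + 8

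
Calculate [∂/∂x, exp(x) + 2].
e^{x}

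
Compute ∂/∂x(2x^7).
14 x^{6}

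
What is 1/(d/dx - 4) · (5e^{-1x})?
- e^{- x}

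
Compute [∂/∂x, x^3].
3 x^{2}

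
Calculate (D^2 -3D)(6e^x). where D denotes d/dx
- 12 e^{x}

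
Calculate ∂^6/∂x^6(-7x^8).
- 141120 x^{2}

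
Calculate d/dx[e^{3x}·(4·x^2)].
4 x \left(3 x + 2\right) e^{3 x}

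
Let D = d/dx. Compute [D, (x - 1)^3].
3 \left(x - 1\right)^{2}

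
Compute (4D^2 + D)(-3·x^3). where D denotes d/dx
9 x \left(- x - 8\right)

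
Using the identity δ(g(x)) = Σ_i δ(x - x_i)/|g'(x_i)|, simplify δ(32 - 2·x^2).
\frac{\delta(x - 4) + \delta(x + 4)}{16}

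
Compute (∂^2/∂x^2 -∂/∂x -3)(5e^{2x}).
- 5 e^{2 x}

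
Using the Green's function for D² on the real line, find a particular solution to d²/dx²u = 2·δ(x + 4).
|x + 4|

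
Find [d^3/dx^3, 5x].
15\frac{d^{2}}{dx^{2}}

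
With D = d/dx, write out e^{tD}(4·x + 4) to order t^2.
4 t + 4 x + 4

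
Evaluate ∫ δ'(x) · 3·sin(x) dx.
-3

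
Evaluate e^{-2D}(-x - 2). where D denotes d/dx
- x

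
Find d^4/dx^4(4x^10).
20160 x^{6}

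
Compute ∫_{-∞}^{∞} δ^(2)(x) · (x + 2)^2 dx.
2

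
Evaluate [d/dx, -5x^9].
- 45 x^{8}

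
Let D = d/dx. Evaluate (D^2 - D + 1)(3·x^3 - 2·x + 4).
3 x^{3} - 9 x^{2} + 16 x + 6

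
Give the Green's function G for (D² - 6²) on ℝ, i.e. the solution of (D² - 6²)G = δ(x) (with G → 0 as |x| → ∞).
-\frac{e^{-6|x|}}{12}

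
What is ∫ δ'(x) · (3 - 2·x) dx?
2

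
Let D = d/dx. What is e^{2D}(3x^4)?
3 x^{4} + 24 x^{3} + 72 x^{2} + 96 x + 48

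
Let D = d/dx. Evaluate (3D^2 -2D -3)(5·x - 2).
- 15 x - 4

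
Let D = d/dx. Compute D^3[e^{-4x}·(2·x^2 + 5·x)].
64 \left(- 2 x^{2} - 2 x + 3\right) e^{- 4 x}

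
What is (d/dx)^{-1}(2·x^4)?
\frac{2 x^{5}}{5}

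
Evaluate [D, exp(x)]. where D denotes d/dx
e^{x}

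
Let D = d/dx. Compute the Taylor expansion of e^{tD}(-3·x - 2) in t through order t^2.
- 3 t - 3 x - 2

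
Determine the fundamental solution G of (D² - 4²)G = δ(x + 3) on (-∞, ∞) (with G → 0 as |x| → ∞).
-\frac{e^{-4|x + 3|}}{8}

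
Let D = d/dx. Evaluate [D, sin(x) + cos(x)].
- \sin{\left(x \right)} + \cos{\left(x \right)}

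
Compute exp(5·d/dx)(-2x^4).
- 2 x^{4} - 40 x^{3} - 300 x^{2} - 1000 x - 1250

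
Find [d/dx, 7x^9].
63 x^{8}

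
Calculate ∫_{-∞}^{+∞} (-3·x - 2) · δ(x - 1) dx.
-5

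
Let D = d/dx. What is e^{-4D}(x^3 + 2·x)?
x^{3} - 12 x^{2} + 50 x - 72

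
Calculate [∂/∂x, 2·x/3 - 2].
\frac{2}{3}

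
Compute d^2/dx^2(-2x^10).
- 180 x^{8}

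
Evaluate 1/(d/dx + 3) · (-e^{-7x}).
\frac{e^{- 7 x}}{4}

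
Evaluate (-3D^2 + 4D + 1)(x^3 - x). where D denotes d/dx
x^{3} + 12 x^{2} - 19 x - 4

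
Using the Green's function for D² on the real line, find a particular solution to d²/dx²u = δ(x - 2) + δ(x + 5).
\frac{|x - 2|}{2} + \frac{|x + 5|}{2}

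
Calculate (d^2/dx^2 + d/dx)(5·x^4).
20 x^{2} \left(x + 3\right)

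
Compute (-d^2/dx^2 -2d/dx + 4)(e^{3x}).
- 11 e^{3 x}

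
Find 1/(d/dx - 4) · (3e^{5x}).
3 e^{5 x}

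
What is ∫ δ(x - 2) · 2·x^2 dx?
8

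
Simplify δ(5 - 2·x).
\frac{\delta(x - 5/2)}{2}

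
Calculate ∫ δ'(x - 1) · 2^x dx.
- \log{\left(4 \right)}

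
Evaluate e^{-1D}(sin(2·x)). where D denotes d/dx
\sin{\left(2 x - 2 \right)}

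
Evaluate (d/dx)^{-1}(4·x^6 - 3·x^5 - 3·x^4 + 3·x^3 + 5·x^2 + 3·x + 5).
\frac{4 x^{7}}{7} - \frac{x^{6}}{2} - \frac{3 x^{5}}{5} + \frac{3 x^{4}}{4} + \frac{5 x^{3}}{3} + \frac{3 x^{2}}{2} + 5 x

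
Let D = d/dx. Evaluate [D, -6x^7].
- 42 x^{6}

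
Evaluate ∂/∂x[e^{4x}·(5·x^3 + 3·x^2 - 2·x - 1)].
\left(20 x^{3} + 27 x^{2} - 2 x - 6\right) e^{4 x}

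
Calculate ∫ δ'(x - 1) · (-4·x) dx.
4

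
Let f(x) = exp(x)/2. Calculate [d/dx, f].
\frac{e^{x}}{2}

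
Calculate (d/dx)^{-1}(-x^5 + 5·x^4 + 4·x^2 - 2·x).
- \frac{x^{6}}{6} + x^{5} + \frac{4 x^{3}}{3} - x^{2}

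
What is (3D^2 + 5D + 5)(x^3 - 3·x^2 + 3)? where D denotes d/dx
5 x^{3} - 12 x - 3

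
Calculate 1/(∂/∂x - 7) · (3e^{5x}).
- \frac{3 e^{5 x}}{2}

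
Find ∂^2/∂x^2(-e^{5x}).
- 25 e^{5 x}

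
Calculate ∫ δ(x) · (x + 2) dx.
2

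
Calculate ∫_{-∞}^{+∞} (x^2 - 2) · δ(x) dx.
-2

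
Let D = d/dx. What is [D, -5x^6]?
- 30 x^{5}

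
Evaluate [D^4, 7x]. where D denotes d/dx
28D^{3}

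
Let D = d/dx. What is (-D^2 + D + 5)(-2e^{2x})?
- 6 e^{2 x}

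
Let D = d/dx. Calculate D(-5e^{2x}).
- 10 e^{2 x}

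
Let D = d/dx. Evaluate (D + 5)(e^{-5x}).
0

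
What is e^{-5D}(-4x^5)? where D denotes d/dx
- 4 x^{5} + 100 x^{4} - 1000 x^{3} + 5000 x^{2} - 12500 x + 12500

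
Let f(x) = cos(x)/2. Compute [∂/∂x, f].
- \frac{\sin{\left(x \right)}}{2}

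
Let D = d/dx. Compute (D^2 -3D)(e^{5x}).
10 e^{5 x}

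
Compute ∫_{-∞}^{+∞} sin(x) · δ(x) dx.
0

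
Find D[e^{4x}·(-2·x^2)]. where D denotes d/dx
4 x \left(- 2 x - 1\right) e^{4 x}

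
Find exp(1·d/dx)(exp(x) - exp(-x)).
2 \sinh{\left(x + 1 \right)}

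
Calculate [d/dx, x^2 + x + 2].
2 x + 1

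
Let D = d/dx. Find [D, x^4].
4 x^{3}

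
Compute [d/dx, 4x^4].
16 x^{3}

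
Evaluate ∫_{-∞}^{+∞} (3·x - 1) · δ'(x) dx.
-3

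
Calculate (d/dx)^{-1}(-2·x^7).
- \frac{x^{8}}{4}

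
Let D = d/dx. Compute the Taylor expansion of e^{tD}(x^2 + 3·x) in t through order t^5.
t^{2} + t \left(2 x + 3\right) + x^{2} + 3 x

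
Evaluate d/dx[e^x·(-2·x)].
2 \left(- x - 1\right) e^{x}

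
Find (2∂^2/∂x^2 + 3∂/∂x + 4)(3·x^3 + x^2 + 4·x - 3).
12 x^{3} + 31 x^{2} + 58 x + 4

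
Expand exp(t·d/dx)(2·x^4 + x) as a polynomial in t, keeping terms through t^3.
8 t^{3} x + 12 t^{2} x^{2} + t \left(8 x^{3} + 1\right) + 2 x^{4} + x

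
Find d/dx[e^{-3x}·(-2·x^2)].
2 x \left(3 x - 2\right) e^{- 3 x}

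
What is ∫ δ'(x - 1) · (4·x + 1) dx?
-4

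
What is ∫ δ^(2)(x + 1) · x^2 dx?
2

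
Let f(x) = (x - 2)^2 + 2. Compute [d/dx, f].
2 x - 4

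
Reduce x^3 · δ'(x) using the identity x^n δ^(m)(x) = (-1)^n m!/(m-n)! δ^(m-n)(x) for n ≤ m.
0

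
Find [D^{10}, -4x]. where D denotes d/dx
-40D^{9}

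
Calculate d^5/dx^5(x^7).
2520 x^{2}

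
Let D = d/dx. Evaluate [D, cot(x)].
- \frac{1}{\sin^{2}{\left(x \right)}}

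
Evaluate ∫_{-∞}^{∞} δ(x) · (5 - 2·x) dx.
5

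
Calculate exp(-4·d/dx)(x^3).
x^{3} - 12 x^{2} + 48 x - 64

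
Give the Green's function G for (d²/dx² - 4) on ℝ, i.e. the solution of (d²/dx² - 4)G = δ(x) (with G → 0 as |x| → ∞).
-\frac{e^{-2|x|}}{4}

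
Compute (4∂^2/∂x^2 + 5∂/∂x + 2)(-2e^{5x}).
- 254 e^{5 x}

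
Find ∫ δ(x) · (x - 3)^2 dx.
9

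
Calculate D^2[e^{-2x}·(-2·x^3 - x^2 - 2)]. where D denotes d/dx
2 \left(- 4 x^{3} + 10 x^{2} - 2 x - 5\right) e^{- 2 x}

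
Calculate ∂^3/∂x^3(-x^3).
-6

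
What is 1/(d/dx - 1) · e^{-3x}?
- \frac{e^{- 3 x}}{4}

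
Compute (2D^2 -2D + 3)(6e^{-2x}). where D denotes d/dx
90 e^{- 2 x}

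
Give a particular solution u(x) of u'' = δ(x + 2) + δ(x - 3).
\frac{|x + 2|}{2} + \frac{|x - 3|}{2}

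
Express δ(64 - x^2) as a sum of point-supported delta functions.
\frac{\delta(x - 8) + \delta(x + 8)}{16}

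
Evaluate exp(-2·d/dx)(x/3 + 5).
\frac{x}{3} + \frac{13}{3}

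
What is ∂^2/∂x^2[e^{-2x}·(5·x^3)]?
10 x \left(2 x^{2} - 6 x + 3\right) e^{- 2 x}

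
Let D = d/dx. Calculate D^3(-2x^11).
- 1980 x^{8}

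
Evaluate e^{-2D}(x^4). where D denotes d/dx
x^{4} - 8 x^{3} + 24 x^{2} - 32 x + 16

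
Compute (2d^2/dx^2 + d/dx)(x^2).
2 x + 4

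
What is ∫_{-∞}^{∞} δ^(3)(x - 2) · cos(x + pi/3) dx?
- \sin{\left(\frac{\pi}{3} + 2 \right)}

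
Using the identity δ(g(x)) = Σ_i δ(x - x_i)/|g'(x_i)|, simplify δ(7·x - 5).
\frac{\delta(x - 5/7)}{7}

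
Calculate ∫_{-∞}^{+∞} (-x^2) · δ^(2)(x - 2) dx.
-2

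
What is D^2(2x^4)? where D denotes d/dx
24 x^{2}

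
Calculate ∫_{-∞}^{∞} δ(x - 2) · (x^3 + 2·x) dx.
12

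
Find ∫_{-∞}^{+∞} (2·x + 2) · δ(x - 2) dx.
6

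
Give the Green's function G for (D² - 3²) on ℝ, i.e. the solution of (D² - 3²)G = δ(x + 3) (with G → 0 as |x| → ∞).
-\frac{e^{-3|x + 3|}}{6}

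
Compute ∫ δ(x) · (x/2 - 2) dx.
-2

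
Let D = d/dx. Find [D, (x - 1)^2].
2 x - 2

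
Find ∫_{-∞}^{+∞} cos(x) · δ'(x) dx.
0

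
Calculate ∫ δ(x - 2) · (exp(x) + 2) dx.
2 + e^{2}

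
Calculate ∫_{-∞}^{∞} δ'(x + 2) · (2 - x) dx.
1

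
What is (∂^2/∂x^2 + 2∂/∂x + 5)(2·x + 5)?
10 x + 29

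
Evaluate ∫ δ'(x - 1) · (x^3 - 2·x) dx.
-1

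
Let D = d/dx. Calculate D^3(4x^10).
2880 x^{7}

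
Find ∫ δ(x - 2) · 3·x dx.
6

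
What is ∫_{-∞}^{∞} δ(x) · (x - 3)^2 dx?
9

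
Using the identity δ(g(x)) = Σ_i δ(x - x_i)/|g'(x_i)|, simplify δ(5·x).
\frac{\delta(x)}{5}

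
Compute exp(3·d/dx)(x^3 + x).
x^{3} + 9 x^{2} + 28 x + 30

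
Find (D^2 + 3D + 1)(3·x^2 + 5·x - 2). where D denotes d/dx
3 x^{2} + 23 x + 19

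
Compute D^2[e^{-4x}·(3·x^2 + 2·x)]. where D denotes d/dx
2 \left(24 x^{2} - 8 x - 5\right) e^{- 4 x}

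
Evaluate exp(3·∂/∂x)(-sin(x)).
- \sin{\left(x + 3 \right)}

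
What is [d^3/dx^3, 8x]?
24\frac{d^{2}}{dx^{2}}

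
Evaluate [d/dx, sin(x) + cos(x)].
- \sin{\left(x \right)} + \cos{\left(x \right)}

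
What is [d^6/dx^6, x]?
6\frac{d^{5}}{dx^{5}}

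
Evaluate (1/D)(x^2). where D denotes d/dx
\frac{x^{3}}{3}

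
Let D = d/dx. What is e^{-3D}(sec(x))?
\sec{\left(x - 3 \right)}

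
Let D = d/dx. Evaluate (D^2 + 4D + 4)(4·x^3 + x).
16 x^{3} + 48 x^{2} + 28 x + 4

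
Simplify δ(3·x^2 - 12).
\frac{\delta(x - 2) + \delta(x + 2)}{12}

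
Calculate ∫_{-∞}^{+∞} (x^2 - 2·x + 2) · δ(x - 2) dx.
2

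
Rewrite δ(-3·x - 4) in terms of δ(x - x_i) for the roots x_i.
\frac{\delta(x + 4/3)}{3}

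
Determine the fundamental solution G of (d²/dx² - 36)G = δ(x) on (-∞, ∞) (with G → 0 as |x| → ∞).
-\frac{e^{-6|x|}}{12}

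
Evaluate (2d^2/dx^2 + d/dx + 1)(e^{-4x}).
29 e^{- 4 x}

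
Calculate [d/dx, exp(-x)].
- e^{- x}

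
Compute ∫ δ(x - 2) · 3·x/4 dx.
\frac{3}{2}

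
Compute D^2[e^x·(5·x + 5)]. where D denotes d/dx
5 \left(x + 3\right) e^{x}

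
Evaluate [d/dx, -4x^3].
- 12 x^{2}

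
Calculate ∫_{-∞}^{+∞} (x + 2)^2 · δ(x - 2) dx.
16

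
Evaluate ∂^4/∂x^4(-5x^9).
- 15120 x^{5}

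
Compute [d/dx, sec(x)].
\tan{\left(x \right)} \sec{\left(x \right)}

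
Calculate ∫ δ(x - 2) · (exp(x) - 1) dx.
-1 + e^{2}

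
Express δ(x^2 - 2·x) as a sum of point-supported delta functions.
\frac{\delta(x - 2) + \delta(x)}{2}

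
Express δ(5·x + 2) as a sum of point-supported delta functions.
\frac{\delta(x + 2/5)}{5}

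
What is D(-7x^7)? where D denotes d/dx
- 49 x^{6}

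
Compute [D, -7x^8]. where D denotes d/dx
- 56 x^{7}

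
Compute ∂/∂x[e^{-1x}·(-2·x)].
2 \left(x - 1\right) e^{- x}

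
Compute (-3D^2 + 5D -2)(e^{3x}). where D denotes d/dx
- 14 e^{3 x}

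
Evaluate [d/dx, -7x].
-7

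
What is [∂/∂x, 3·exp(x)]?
3 e^{x}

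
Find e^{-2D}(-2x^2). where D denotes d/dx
- 2 x^{2} + 8 x - 8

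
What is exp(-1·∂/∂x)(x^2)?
x^{2} - 2 x + 1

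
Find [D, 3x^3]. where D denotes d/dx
9 x^{2}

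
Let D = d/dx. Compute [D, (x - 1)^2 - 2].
2 x - 2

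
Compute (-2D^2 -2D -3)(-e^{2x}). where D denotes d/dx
15 e^{2 x}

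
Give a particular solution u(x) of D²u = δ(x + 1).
\frac{|x + 1|}{2}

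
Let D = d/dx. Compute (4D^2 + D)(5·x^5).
25 x^{3} \left(x + 16\right)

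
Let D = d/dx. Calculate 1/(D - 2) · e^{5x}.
\frac{e^{5 x}}{3}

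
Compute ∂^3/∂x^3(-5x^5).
- 300 x^{2}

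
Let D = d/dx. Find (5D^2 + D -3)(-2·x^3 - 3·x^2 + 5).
6 x^{3} + 3 x^{2} - 66 x - 45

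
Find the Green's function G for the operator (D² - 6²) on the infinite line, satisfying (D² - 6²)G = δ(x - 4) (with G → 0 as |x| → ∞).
-\frac{e^{-6|x - 4|}}{12}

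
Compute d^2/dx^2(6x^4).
72 x^{2}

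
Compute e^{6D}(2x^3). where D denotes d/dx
2 x^{3} + 36 x^{2} + 216 x + 432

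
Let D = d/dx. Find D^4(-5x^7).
- 4200 x^{3}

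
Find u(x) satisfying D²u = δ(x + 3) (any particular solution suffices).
\frac{|x + 3|}{2}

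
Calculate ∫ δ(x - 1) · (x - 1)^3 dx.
0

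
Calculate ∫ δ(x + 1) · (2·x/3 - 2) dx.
- \frac{8}{3}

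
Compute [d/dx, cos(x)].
- \sin{\left(x \right)}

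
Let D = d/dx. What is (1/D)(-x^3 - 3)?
- \frac{x^{4}}{4} - 3 x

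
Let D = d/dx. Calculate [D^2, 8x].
16D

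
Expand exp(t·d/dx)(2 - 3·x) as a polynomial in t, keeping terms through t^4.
- 3 t - 3 x + 2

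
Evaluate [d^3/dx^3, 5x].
15\frac{d^{2}}{dx^{2}}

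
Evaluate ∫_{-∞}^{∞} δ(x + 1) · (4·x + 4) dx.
0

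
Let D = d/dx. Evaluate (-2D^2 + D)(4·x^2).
8 x - 16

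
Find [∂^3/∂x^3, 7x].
21\frac{d^{2}}{dx^{2}}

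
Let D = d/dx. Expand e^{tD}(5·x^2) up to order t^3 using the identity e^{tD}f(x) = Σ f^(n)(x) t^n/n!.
5 t^{2} + 10 t x + 5 x^{2}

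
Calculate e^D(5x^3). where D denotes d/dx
5 x^{3} + 15 x^{2} + 15 x + 5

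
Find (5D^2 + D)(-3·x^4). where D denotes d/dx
12 x^{2} \left(- x - 15\right)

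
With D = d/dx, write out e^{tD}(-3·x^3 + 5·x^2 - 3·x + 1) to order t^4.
- 3 t^{3} - t^{2} \left(9 x - 5\right) - t \left(9 x^{2} - 10 x + 3\right) - 3 x^{3} + 5 x^{2} - 3 x + 1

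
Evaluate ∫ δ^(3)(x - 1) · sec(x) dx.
- \left(5 + 6 \tan^{2}{\left(1 \right)}\right) \tan{\left(1 \right)} \sec{\left(1 \right)}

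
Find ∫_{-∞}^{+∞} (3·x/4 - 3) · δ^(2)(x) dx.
0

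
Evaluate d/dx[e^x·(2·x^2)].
2 x \left(x + 2\right) e^{x}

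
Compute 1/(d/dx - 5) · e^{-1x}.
- \frac{e^{- x}}{6}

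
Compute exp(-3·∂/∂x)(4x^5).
4 x^{5} - 60 x^{4} + 360 x^{3} - 1080 x^{2} + 1620 x - 972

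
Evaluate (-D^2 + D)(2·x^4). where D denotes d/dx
8 x^{2} \left(x - 3\right)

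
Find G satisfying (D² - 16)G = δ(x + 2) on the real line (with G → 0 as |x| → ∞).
-\frac{e^{-4|x + 2|}}{8}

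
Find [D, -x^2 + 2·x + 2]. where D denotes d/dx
2 - 2 x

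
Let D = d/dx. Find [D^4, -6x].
-24D^{3}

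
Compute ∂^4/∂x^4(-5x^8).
- 8400 x^{4}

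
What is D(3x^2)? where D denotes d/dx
6 x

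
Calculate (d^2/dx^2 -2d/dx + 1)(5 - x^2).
- x^{2} + 4 x + 3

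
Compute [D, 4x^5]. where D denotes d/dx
20 x^{4}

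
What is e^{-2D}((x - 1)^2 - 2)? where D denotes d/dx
x^{2} - 6 x + 7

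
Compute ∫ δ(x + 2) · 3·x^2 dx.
12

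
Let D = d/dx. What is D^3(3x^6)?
360 x^{3}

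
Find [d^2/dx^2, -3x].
-6\frac{d}{dx}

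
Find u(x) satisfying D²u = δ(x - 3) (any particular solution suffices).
\frac{|x - 3|}{2}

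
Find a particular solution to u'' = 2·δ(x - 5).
|x - 5|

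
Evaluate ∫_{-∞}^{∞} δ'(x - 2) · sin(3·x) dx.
- 3 \cos{\left(6 \right)}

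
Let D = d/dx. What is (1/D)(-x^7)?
- \frac{x^{8}}{8}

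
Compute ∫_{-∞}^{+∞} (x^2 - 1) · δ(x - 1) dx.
0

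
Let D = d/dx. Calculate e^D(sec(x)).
\sec{\left(x + 1 \right)}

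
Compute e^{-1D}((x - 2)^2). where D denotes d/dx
x^{2} - 6 x + 9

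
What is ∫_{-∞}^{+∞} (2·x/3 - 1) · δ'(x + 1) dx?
- \frac{2}{3}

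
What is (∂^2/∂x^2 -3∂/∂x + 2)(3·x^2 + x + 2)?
6 x^{2} - 16 x + 7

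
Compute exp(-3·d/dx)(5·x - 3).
5 x - 18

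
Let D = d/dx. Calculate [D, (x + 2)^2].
2 x + 4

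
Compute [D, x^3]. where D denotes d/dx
3 x^{2}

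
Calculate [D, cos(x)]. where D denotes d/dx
- \sin{\left(x \right)}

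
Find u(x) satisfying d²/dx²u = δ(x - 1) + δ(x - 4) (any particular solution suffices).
\frac{|x - 1|}{2} + \frac{|x - 4|}{2}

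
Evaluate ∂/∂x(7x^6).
42 x^{5}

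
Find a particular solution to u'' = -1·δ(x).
-\frac{|x|}{2}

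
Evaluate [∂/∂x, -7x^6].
- 42 x^{5}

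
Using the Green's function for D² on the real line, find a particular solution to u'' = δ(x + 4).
\frac{|x + 4|}{2}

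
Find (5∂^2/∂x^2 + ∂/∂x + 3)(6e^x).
54 e^{x}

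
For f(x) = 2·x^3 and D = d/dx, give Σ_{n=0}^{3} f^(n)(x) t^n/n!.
2 t^{3} + 6 t^{2} x + 6 t x^{2} + 2 x^{3}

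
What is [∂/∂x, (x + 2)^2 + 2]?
2 x + 4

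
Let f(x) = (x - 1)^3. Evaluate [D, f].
3 \left(x - 1\right)^{2}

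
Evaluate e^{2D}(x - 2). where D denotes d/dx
x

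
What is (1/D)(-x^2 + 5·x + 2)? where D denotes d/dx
- \frac{x^{3}}{3} + \frac{5 x^{2}}{2} + 2 x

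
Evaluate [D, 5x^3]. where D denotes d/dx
15 x^{2}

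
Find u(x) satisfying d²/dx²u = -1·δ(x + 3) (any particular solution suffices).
-\frac{|x + 3|}{2}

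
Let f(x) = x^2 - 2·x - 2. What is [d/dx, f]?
2 x - 2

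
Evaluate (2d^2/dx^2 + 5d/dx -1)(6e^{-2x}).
- 18 e^{- 2 x}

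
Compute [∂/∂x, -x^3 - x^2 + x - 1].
- 3 x^{2} - 2 x + 1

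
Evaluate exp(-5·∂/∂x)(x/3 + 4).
\frac{x}{3} + \frac{7}{3}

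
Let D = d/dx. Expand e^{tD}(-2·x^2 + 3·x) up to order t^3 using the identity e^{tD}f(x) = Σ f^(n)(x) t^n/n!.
- 2 t^{2} - t \left(4 x - 3\right) - 2 x^{2} + 3 x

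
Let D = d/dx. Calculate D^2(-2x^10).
- 180 x^{8}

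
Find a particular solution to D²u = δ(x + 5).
\frac{|x + 5|}{2}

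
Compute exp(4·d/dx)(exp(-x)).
e^{- x - 4}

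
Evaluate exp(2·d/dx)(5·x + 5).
5 x + 15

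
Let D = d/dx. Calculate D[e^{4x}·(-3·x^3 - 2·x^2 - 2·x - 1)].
\left(- 12 x^{3} - 17 x^{2} - 12 x - 6\right) e^{4 x}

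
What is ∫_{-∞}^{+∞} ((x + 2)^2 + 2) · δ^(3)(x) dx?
0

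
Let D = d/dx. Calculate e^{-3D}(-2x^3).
- 2 x^{3} + 18 x^{2} - 54 x + 54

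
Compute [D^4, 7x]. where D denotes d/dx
28D^{3}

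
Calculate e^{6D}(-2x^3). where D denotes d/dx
- 2 x^{3} - 36 x^{2} - 216 x - 432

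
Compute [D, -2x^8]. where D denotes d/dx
- 16 x^{7}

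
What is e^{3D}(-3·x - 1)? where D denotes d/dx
- 3 x - 10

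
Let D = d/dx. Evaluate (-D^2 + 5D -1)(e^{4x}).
3 e^{4 x}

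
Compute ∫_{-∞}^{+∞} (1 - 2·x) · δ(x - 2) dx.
-3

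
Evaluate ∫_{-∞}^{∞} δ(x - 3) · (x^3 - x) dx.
24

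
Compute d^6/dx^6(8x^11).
2661120 x^{5}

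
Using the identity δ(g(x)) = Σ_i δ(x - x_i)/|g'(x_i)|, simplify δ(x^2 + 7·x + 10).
\frac{\delta(x + 2) + \delta(x + 5)}{3}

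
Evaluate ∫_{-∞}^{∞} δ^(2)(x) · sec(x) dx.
1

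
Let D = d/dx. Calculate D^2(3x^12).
396 x^{10}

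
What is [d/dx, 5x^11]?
55 x^{10}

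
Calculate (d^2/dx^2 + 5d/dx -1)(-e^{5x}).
- 49 e^{5 x}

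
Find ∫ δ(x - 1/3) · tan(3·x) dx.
\tan{\left(1 \right)}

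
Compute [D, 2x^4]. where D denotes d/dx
8 x^{3}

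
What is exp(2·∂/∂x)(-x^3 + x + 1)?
- x^{3} - 6 x^{2} - 11 x - 5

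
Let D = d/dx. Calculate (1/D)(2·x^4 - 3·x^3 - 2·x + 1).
\frac{2 x^{5}}{5} - \frac{3 x^{4}}{4} - x^{2} + x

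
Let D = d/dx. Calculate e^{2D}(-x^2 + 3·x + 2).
- x^{2} - x + 4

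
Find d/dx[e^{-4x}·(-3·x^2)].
6 x \left(2 x - 1\right) e^{- 4 x}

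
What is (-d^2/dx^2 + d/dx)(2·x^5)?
10 x^{3} \left(x - 4\right)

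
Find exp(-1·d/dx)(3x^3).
3 x^{3} - 9 x^{2} + 9 x - 3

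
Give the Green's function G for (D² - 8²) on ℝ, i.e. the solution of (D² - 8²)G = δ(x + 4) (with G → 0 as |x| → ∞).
-\frac{e^{-8|x + 4|}}{16}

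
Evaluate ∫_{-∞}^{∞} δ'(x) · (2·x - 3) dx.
-2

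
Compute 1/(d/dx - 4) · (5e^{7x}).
\frac{5 e^{7 x}}{3}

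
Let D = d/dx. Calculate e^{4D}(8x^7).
8 x^{7} + 224 x^{6} + 2688 x^{5} + 17920 x^{4} + 71680 x^{3} + 172032 x^{2} + 229376 x + 131072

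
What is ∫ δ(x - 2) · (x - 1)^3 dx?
1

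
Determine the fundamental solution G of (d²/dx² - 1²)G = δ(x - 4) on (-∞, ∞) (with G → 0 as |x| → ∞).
-\frac{e^{-|x - 4|}}{2}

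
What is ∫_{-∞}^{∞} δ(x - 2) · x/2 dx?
1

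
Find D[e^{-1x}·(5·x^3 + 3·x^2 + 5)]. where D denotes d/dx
\left(- 5 x^{3} + 12 x^{2} + 6 x - 5\right) e^{- x}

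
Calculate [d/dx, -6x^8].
- 48 x^{7}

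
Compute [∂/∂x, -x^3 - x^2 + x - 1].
- 3 x^{2} - 2 x + 1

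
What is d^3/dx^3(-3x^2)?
0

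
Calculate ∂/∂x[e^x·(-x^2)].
x \left(- x - 2\right) e^{x}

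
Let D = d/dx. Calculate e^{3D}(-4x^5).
- 4 x^{5} - 60 x^{4} - 360 x^{3} - 1080 x^{2} - 1620 x - 972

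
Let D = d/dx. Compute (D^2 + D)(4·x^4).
16 x^{2} \left(x + 3\right)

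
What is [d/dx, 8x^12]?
96 x^{11}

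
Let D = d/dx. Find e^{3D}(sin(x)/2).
\frac{\sin{\left(x + 3 \right)}}{2}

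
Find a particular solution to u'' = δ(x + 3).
\frac{|x + 3|}{2}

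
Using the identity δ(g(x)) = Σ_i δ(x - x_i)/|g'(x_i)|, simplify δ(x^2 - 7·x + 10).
\frac{\delta(x - 2) + \delta(x - 5)}{3}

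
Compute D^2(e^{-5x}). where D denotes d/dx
25 e^{- 5 x}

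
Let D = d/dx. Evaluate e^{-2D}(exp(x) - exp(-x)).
- e^{2 - x} + e^{x - 2}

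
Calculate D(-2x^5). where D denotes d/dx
- 10 x^{4}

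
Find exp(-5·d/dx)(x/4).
\frac{x}{4} - \frac{5}{4}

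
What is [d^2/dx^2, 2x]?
4\frac{d}{dx}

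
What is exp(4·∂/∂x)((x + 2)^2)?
x^{2} + 12 x + 36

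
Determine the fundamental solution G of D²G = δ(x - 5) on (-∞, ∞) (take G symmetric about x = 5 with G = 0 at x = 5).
\frac{|x - 5|}{2}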